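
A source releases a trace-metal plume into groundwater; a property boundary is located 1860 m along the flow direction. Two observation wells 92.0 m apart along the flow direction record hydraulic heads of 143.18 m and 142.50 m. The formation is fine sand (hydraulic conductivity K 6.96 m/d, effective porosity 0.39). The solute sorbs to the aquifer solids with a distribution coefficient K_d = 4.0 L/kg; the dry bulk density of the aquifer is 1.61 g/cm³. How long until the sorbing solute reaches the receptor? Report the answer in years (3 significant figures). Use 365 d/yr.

677 years

Hydraulic gradient i = (143.18 − 142.50) / 92.0 = 0.68 / 92.0 = 0.007391
q = Ki = 6.96 × 0.007391 = 0.05144 m/d
v_s = q/n_e = 0.05144/0.39 = 0.1319 m/d
Retardation R = 1 + ρ_b·K_d/n = 1 + 1.61×4.0/0.39 = 17.51
Contaminant velocity v_c = v/R = 0.1319/17.51 = 0.007532 m/d
t = L/v_c = 1860/0.007532 = 246900 d
   = 246900/365 = 677 yr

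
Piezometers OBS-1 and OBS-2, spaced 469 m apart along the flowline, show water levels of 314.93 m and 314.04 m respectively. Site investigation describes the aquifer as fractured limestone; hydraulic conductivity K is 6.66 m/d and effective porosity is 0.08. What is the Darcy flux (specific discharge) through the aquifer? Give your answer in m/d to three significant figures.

Hydraulic gradient i = (314.93 − 314.04) / 469 = 0.89 / 469 = 0.001898
q = Ki = 6.66 × 0.001898 = 0.01264 m/d

0.0126 m/d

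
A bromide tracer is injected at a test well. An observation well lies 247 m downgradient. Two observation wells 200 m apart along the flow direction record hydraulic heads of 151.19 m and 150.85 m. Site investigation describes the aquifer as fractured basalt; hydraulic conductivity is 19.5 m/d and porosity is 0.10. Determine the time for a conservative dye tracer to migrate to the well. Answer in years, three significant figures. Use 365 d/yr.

Hydraulic gradient i = (151.19 − 150.85) / 200 = 0.34 / 200 = 0.001700
Darcy flux q = K·i = 19.5 × 0.001700 = 0.03315 m/d
v = Ki/n = 19.5·0.001700/0.10 = 0.3315 m/d
t = L / v = 247 / 0.3315 = 745.1 d
   = 745.1 / 365 = 2.04 yr

2.04 years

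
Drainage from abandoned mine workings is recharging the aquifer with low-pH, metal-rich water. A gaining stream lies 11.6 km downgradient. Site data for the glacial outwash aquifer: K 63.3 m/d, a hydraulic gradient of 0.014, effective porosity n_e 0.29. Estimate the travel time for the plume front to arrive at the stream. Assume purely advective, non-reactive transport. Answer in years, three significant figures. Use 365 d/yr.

Darcy flux q = K·i = 63.3 × 0.014 = 0.8862 m/d
v = Ki/n = 63.3·0.014/0.29 = 3.056 m/d
L = 11.6 km = 11600 m
t = L / v = 11600 / 3.056 = 3796 d
   = 3796 / 365 = 10.4 yr

10.4 years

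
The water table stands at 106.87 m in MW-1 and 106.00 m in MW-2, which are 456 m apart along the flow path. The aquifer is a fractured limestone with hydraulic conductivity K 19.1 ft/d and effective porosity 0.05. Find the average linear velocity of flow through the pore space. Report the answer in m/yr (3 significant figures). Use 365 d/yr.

Hydraulic gradient i = (106.87 − 106.00) / 456 = 0.87 / 456 = 0.001908
K = 19.1 ft/d × 0.3048 = 5.822 m/d
Specific discharge q = 5.822 × 0.001908 = 0.01111 m/d
Average linear velocity = 0.01111 / 0.05 = 0.2221 m/d
   = 0.2221 × 365 = 81.1 m/yr

81.1 m/yr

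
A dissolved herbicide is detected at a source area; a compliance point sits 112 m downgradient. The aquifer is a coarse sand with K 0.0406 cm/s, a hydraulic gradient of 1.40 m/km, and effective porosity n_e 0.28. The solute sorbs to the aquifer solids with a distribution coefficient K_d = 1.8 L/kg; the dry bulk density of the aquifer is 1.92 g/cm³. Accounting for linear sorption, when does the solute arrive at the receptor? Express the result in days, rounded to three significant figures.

8520 days

K = 0.0406 cm/s × 864 = 35.08 m/d
q = Ki = 35.08 × 0.0014 = 0.04911 m/d
Average linear velocity = 0.04911 / 0.28 = 0.1754 m/d
Retardation R = 1 + ρ_b·K_d/n = 1 + 1.92×1.8/0.28 = 13.34
Contaminant velocity v_c = v/R = 0.1754/13.34 = 0.01315 m/d
t = L/v_c = 112/0.01315 = 8520 d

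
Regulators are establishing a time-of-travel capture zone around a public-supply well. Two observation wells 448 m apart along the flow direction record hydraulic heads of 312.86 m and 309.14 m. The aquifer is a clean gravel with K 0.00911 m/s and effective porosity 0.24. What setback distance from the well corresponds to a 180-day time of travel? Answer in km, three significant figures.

4.90 km

Hydraulic gradient i = (312.86 − 309.14) / 448 = 3.72 / 448 = 0.008304
K = 0.00911 m/s × 86400 s/d = 787.1 m/d
q = Ki = 787.1 × 0.008304 = 6.536 m/d
v = Ki/n = 787.1·0.008304/0.24 = 27.23 m/d
L = v × T = 27.23 × 180 = 4902 m
   = 4.90 km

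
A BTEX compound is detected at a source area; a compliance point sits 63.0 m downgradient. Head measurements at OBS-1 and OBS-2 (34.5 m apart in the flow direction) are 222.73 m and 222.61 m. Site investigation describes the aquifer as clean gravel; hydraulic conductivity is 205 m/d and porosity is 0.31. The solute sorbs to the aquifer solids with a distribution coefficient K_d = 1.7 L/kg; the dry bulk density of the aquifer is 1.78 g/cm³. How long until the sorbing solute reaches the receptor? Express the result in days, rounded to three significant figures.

Hydraulic gradient i = (222.73 − 222.61) / 34.5 = 0.12 / 34.5 = 0.003478
Darcy flux q = K·i = 205 × 0.003478 = 0.7130 m/d
Average linear velocity = 0.7130 / 0.31 = 2.300 m/d
Retardation R = 1 + ρ_b·K_d/n = 1 + 1.78×1.7/0.31 = 10.76
Contaminant velocity v_c = v/R = 2.300/10.76 = 0.2137 m/d
t = L/v_c = 63.0/0.2137 = 294.7 d

295 days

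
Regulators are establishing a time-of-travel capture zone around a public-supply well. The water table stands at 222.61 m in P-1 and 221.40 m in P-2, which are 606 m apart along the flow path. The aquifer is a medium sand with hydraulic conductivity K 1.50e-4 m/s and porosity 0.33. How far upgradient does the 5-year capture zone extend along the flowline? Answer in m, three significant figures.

Hydraulic gradient i = (222.61 − 221.40) / 606 = 1.21 / 606 = 0.001997
K = 1.50e-4 m/s × 86400 s/d = 12.96 m/d
q = Ki = 12.96 × 0.001997 = 0.02588 m/d
Seepage velocity v = q / n = 0.02588 / 0.33 = 0.07842 m/d
T = 5 yr × 365 = 1825 d
L = v × T = 0.07842 × 1825 = 143.1 m

143 m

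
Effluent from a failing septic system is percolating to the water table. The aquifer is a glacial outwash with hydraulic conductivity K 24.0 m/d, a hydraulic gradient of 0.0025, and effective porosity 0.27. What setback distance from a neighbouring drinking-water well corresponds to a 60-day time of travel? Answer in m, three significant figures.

Specific discharge q = 24.0 × 0.0025 = 0.06000 m/d
Seepage velocity v = q / n = 0.06000 / 0.27 = 0.2222 m/d
L = v × T = 0.2222 × 60 = 13.33 m

13.3 m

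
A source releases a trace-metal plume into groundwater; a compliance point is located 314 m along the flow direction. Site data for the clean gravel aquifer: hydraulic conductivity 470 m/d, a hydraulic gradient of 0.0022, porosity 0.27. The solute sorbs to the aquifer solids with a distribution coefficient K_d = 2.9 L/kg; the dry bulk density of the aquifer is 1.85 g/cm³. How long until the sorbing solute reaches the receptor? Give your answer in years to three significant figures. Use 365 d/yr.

Darcy flux q = K·i = 470 × 0.0022 = 1.034 m/d
Average linear velocity = 1.034 / 0.27 = 3.830 m/d
Retardation R = 1 + ρ_b·K_d/n = 1 + 1.85×2.9/0.27 = 20.87
Contaminant velocity v_c = v/R = 3.830/20.87 = 0.1835 m/d
t = L/v_c = 314/0.1835 = 1711 d
   = 1711/365 = 4.69 yr

4.69 years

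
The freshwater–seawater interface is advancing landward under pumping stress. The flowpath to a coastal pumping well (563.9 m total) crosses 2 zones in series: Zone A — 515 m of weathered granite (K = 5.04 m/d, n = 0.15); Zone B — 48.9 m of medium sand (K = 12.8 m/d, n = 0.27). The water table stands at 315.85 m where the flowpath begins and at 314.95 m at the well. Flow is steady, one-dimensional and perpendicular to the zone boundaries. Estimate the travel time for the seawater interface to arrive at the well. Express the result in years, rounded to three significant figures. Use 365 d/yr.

29.2 years

Total head drop ΔH = 315.85 − 314.95 = 0.90 m
Steady 1-D flow in series ⇒ the Darcy flux q is identical in every zone and the zone head losses add (resistances L/K in series).
Σ(L/K) = 515/5.04 + 48.9/12.8 = 102.2 + 3.820 = 106.0 d
q = ΔH / Σ(L/K) = 0.90 / 106.0 = 0.008490 m/d (same in every zone)
Zone A: v = q/n = 0.008490/0.15 = 0.05660 m/d → t_A = 515/0.05660 = 9099 d
Zone B: v = q/n = 0.008490/0.27 = 0.03145 m/d → t_B = 48.9/0.03145 = 1555 d
Total t = 9099 + 1555 = 10650 d
   = 10650 / 365 = 29.2 yr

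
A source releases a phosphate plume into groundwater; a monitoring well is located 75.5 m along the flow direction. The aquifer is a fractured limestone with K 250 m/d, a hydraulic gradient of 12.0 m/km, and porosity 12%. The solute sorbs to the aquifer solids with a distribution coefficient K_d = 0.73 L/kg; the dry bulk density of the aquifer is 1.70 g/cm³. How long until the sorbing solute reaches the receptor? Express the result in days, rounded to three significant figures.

Specific discharge q = 250 × 0.012 = 3.000 m/d
v_s = q/n_e = 3.000/0.12 = 25.00 m/d
Retardation R = 1 + ρ_b·K_d/n = 1 + 1.70×0.73/0.12 = 11.34
Contaminant velocity v_c = v/R = 25.00/11.34 = 2.204 m/d
t = L/v_c = 75.5/2.204 = 34.25 d

34.3 days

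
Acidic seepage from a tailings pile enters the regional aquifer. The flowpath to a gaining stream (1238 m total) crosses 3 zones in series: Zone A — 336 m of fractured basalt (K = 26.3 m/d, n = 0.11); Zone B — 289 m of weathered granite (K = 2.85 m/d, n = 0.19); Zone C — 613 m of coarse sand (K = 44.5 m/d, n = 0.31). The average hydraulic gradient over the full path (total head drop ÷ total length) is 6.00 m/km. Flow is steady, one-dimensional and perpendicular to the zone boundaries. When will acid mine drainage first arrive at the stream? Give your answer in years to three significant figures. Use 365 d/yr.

Continuity: the same q passes through each zone, so ΔH = q·Σ(L_j/K_j) — the zones act as resistances in series.
Σ(L/K) = 336/26.3 + 289/2.85 + 613/44.5 = 12.78 + 101.4 + 13.78 = 128.0 d
K_eq = L_total / Σ(L/K) = 1238 / 128.0 = 9.675 m/d
q = K_eq · i = 9.675 × 0.0060 = 0.05805 m/d (same in every zone)
Zone A: v = q/n = 0.05805/0.11 = 0.5277 m/d → t_A = 336/0.5277 = 636.7 d
Zone B: v = q/n = 0.05805/0.19 = 0.3055 m/d → t_B = 289/0.3055 = 945.9 d
Zone C: v = q/n = 0.05805/0.31 = 0.1873 m/d → t_C = 613/0.1873 = 3273 d
Total t = 636.7 + 945.9 + 3273 = 4856 d
   = 4856 / 365 = 13.3 yr

13.3 years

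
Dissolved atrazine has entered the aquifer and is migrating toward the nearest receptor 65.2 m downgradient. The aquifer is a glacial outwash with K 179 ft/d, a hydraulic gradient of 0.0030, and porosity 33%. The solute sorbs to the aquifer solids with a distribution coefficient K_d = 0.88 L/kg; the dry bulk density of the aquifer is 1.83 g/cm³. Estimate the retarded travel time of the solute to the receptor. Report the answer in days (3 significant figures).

K = 179 ft/d × 0.3048 = 54.56 m/d
Specific discharge q = 54.56 × 0.0030 = 0.1637 m/d
Average linear velocity = 0.1637 / 0.33 = 0.4960 m/d
Retardation R = 1 + ρ_b·K_d/n = 1 + 1.83×0.88/0.33 = 5.880
Contaminant velocity v_c = v/R = 0.4960/5.880 = 0.08435 m/d
t = L/v_c = 65.2/0.08435 = 772.9 d

773 days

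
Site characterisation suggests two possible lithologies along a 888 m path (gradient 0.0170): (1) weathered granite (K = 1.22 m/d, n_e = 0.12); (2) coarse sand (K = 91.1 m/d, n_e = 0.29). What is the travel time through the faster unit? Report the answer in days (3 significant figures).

Unit 1 (weathered granite): v = 1.22×0.017/0.12 = 0.1728 m/d, t = 888/0.1728 = 5138 d
Unit 2 (coarse sand): v = 91.1×0.017/0.29 = 5.340 m/d, t = 888/5.340 = 166.3 d
Faster unit: t = 166 d

166 days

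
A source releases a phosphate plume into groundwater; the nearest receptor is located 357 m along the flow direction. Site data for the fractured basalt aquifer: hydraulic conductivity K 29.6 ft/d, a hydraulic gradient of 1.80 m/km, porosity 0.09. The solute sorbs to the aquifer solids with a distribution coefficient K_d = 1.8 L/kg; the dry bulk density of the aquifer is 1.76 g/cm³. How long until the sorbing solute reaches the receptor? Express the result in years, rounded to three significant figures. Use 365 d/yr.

196 years

K = 29.6 ft/d × 0.3048 = 9.022 m/d
Specific discharge q = 9.022 × 0.0018 = 0.01624 m/d
v_s = q/n_e = 0.01624/0.09 = 0.1804 m/d
Retardation R = 1 + ρ_b·K_d/n = 1 + 1.76×1.8/0.09 = 36.20
Contaminant velocity v_c = v/R = 0.1804/36.20 = 0.004985 m/d
t = L/v_c = 357/0.004985 = 71620 d
   = 71620/365 = 196 yr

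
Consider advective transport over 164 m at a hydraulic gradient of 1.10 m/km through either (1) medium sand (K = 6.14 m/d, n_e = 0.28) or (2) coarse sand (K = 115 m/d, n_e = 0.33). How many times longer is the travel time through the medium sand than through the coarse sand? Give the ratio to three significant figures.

15.9

Unit 1 (medium sand): v = 6.14×0.0011/0.28 = 0.02412 m/d, t = 164/0.02412 = 6799 d
Unit 2 (coarse sand): v = 115×0.0011/0.33 = 0.3833 m/d, t = 164/0.3833 = 427.8 d
t(medium sand) / t(coarse sand) = 6799/427.8 = 15.9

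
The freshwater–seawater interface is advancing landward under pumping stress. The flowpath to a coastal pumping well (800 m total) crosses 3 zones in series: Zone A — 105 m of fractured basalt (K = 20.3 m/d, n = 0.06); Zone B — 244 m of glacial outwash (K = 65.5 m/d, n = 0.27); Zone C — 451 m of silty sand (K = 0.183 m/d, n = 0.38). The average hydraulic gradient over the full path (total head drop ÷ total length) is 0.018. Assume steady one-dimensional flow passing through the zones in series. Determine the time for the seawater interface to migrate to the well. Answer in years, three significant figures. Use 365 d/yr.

115 years

Steady 1-D flow in series ⇒ the Darcy flux q is identical in every zone and the zone head losses add (resistances L/K in series).
Σ(L/K) = 105/20.3 + 244/65.5 + 451/0.183 = 5.172 + 3.725 + 2464 = 2473 d
K_eq = L_total / Σ(L/K) = 800 / 2473 = 0.3234 m/d
q = K_eq · i = 0.3234 × 0.018 = 0.005822 m/d (same in every zone)
Zone A: v = q/n = 0.005822/0.06 = 0.09703 m/d → t_A = 105/0.09703 = 1082 d
Zone B: v = q/n = 0.005822/0.27 = 0.02156 m/d → t_B = 244/0.02156 = 11320 d
Zone C: v = q/n = 0.005822/0.38 = 0.01532 m/d → t_C = 451/0.01532 = 29440 d
Total t = 1082 + 11320 + 29440 = 41830 d
   = 41830 / 365 = 115 yr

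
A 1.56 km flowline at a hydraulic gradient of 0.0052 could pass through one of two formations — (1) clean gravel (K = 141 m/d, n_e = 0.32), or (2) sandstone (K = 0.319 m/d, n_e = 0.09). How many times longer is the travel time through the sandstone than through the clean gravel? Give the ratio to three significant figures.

124

Unit 1 (clean gravel): v = 141×0.0052/0.32 = 2.291 m/d, t = 1560/2.291 = 680.9 d
Unit 2 (sandstone): v = 0.319×0.0052/0.09 = 0.01843 m/d, t = 1560/0.01843 = 84640 d
t(sandstone) / t(clean gravel) = 84640/680.9 = 124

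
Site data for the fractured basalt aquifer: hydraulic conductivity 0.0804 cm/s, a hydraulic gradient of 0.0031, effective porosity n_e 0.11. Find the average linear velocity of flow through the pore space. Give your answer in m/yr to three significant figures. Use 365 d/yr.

715 m/yr

K = 0.0804 cm/s × 864 = 69.47 m/d
q = Ki = 69.47 × 0.0031 = 0.2153 m/d
Seepage velocity v = q / n = 0.2153 / 0.11 = 1.958 m/d
   = 1.958 × 365 = 715 m/yr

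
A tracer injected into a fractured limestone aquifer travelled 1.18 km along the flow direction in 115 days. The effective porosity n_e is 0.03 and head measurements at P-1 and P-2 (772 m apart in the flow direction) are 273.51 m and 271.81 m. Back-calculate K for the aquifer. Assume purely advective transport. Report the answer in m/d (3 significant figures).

Hydraulic gradient i = (273.51 − 271.81) / 772 = 1.70 / 772 = 0.002202
L = 1.18 km = 1180 m
v = L / t = 1180 / 115 = 10.26 m/d
K = v · n / i = 10.26 × 0.03 / 0.002202 = 140 m/d

140 m/d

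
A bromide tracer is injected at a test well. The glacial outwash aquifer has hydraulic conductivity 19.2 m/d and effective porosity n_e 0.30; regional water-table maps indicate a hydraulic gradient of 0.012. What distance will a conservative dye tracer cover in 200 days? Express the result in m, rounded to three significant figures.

154 m

Darcy flux q = K·i = 19.2 × 0.012 = 0.2304 m/d
Average linear velocity = 0.2304 / 0.30 = 0.7680 m/d
L = v × T = 0.7680 × 200 = 153.6 m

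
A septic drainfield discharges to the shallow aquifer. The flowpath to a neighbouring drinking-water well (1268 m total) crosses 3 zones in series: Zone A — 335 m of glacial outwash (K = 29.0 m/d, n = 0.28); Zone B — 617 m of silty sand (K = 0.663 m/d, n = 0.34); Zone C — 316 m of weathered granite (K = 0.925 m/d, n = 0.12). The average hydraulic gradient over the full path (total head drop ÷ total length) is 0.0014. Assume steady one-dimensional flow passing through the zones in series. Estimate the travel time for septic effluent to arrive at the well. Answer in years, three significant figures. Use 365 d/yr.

Steady 1-D flow in series ⇒ the Darcy flux q is identical in every zone and the zone head losses add (resistances L/K in series).
Σ(L/K) = 335/29.0 + 617/0.663 + 316/0.925 = 11.55 + 930.6 + 341.6 = 1284 d
K_eq = L_total / Σ(L/K) = 1268 / 1284 = 0.9877 m/d
q = K_eq · i = 0.9877 × 0.0014 = 0.001383 m/d (same in every zone)
Zone A: v = q/n = 0.001383/0.28 = 0.004938 m/d → t_A = 335/0.004938 = 67830 d
Zone B: v = q/n = 0.001383/0.34 = 0.004067 m/d → t_B = 617/0.004067 = 151700 d
Zone C: v = q/n = 0.001383/0.12 = 0.01152 m/d → t_C = 316/0.01152 = 27420 d
Total t = 67830 + 151700 + 27420 = 247000 d
   = 247000 / 365 = 677 yr

677 years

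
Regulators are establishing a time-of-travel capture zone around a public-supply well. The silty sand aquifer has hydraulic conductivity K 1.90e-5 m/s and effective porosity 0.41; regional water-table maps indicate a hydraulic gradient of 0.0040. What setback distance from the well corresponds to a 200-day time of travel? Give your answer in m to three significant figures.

3.20 m

K = 1.90e-5 m/s × 86400 s/d = 1.642 m/d
q = Ki = 1.642 × 0.0040 = 0.006566 m/d
v_s = q/n_e = 0.006566/0.41 = 0.01602 m/d
L = v × T = 0.01602 × 200 = 3.203 m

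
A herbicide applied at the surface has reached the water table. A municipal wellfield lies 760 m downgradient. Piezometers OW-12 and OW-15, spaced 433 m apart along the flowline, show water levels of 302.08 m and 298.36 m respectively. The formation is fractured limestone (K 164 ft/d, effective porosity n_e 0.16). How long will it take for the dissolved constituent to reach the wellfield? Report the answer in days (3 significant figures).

283 days

Hydraulic gradient i = (302.08 − 298.36) / 433 = 3.72 / 433 = 0.008591
K = 164 ft/d × 0.3048 = 49.99 m/d
Darcy flux q = K·i = 49.99 × 0.008591 = 0.4295 m/d
Average linear velocity = 0.4295 / 0.16 = 2.684 m/d
t = L / v = 760 / 2.684 = 283.2 d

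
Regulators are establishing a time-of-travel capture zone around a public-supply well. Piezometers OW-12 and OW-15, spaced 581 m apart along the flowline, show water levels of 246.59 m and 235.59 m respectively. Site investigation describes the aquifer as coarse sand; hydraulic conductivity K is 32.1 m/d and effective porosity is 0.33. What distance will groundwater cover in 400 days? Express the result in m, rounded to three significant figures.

737 m

Hydraulic gradient i = (246.59 − 235.59) / 581 = 11.00 / 581 = 0.01893
Darcy flux q = K·i = 32.1 × 0.01893 = 0.6077 m/d
Average linear velocity = 0.6077 / 0.33 = 1.842 m/d
L = v × T = 1.842 × 400 = 736.7 m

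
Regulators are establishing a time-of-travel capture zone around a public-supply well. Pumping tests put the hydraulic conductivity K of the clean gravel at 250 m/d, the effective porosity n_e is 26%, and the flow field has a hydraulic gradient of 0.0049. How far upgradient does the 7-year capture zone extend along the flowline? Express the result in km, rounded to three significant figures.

Specific discharge q = 250 × 0.0049 = 1.225 m/d
Average linear velocity = 1.225 / 0.26 = 4.712 m/d
T = 7 yr × 365 = 2555 d
L = v × T = 4.712 × 2555 = 12040 m
   = 12.0 km

12.0 km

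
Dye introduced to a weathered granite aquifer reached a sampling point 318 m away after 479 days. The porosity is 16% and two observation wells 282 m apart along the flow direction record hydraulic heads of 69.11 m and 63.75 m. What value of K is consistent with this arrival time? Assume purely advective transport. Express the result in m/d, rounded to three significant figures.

Hydraulic gradient i = (69.11 − 63.75) / 282 = 5.36 / 282 = 0.01901
v = L / t = 318 / 479 = 0.6639 m/d
K = v · n / i = 0.6639 × 0.16 / 0.01901 = 5.59 m/d

5.59 m/d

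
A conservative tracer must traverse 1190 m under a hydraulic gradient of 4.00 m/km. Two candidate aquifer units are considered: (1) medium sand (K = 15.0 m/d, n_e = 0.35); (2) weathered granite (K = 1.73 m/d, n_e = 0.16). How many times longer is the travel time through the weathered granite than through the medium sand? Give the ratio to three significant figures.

3.96

Unit 1 (medium sand): v = 15.0×0.0040/0.35 = 0.1714 m/d, t = 1190/0.1714 = 6942 d
Unit 2 (weathered granite): v = 1.73×0.0040/0.16 = 0.04325 m/d, t = 1190/0.04325 = 27510 d
t(weathered granite) / t(medium sand) = 27510/6942 = 3.96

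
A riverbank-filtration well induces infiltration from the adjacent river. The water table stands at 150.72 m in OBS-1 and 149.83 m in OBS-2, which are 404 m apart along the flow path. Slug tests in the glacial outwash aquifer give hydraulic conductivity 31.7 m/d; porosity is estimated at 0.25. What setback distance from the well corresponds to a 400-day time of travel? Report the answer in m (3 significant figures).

Hydraulic gradient i = (150.72 − 149.83) / 404 = 0.89 / 404 = 0.002203
q = Ki = 31.7 × 0.002203 = 0.06983 m/d
v_s = q/n_e = 0.06983/0.25 = 0.2793 m/d
L = v × T = 0.2793 × 400 = 111.7 m

112 m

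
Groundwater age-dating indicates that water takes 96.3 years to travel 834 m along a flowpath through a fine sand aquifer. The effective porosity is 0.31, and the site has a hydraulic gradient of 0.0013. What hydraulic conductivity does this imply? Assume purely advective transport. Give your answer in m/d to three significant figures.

t = 96.3 years = 35150 d
v = L / t = 834 / 35150 = 0.02373 m/d
K = v · n / i = 0.02373 × 0.31 / 0.0013 = 5.66 m/d

5.66 m/d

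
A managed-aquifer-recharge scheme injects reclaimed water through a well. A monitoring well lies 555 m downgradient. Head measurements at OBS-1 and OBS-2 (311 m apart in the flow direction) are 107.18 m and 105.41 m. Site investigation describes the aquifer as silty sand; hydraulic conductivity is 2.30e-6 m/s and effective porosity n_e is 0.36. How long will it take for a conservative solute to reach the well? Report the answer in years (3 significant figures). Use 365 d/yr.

484 years

Hydraulic gradient i = (107.18 − 105.41) / 311 = 1.77 / 311 = 0.005691
K = 2.30e-6 m/s × 86400 s/d = 0.1987 m/d
Darcy flux q = K·i = 0.1987 × 0.005691 = 0.001131 m/d
Average linear velocity = 0.001131 / 0.36 = 0.003142 m/d
t = L / v = 555 / 0.003142 = 176700 d
   = 176700 / 365 = 484 yr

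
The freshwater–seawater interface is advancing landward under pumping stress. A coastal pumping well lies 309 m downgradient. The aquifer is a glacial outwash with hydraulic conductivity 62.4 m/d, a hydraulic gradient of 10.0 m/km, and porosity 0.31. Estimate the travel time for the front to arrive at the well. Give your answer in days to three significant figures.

Specific discharge q = 62.4 × 0.010 = 0.6240 m/d
v = Ki/n = 62.4·0.010/0.31 = 2.013 m/d
t = L / v = 309 / 2.013 = 153.5 d

154 days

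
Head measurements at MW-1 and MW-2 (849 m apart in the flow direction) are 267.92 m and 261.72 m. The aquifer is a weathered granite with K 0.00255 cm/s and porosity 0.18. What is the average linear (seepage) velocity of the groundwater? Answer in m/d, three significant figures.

0.0894 m/d

Hydraulic gradient i = (267.92 − 261.72) / 849 = 6.20 / 849 = 0.007303
K = 0.00255 cm/s × 864 = 2.203 m/d
q = Ki = 2.203 × 0.007303 = 0.01609 m/d
Seepage velocity v = q / n = 0.01609 / 0.18 = 0.08939 m/d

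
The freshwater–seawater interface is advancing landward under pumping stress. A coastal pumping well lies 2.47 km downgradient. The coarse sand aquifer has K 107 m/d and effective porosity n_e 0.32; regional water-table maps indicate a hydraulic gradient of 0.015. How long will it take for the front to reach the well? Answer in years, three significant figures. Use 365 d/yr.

1.35 years

q = Ki = 107 × 0.015 = 1.605 m/d
Seepage velocity v = q / n = 1.605 / 0.32 = 5.016 m/d
L = 2.47 km = 2470 m
t = L / v = 2470 / 5.016 = 492.5 d
   = 492.5 / 365 = 1.35 yr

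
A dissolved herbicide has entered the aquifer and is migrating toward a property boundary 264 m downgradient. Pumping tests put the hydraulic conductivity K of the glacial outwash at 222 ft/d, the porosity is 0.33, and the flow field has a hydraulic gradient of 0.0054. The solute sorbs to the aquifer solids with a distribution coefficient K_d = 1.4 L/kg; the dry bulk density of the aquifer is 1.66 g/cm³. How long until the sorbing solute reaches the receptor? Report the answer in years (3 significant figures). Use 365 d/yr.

K = 222 ft/d × 0.3048 = 67.67 m/d
Specific discharge q = 67.67 × 0.0054 = 0.3654 m/d
v = Ki/n = 67.67·0.0054/0.33 = 1.107 m/d
Retardation R = 1 + ρ_b·K_d/n = 1 + 1.66×1.4/0.33 = 8.042
Contaminant velocity v_c = v/R = 1.107/8.042 = 0.1377 m/d
t = L/v_c = 264/0.1377 = 1918 d
   = 1918/365 = 5.25 yr

5.25 years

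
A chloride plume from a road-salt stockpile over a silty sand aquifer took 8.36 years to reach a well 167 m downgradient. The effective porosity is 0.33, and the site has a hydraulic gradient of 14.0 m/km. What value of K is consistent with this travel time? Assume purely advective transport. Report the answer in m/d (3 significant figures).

1.29 m/d

t = 8.36 years = 3051 d
v = L / t = 167 / 3051 = 0.05473 m/d
K = v · n / i = 0.05473 × 0.33 / 0.014 = 1.29 m/d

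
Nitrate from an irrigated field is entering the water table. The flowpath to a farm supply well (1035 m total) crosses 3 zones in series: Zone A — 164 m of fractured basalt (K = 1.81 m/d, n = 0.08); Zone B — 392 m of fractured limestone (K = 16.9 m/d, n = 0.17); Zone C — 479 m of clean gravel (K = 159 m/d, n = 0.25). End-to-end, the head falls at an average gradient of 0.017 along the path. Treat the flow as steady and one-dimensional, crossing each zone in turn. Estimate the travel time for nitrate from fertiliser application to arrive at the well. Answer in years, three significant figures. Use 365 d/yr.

3.63 years

For zones in series the flux q is common to all zones; the equivalent conductivity is the harmonic (thickness-weighted) mean, K_eq = L_total / Σ(L_j/K_j).
Σ(L/K) = 164/1.81 + 392/16.9 + 479/159 = 90.61 + 23.20 + 3.013 = 116.8 d
K_eq = L_total / Σ(L/K) = 1035 / 116.8 = 8.860 m/d
q = K_eq · i = 8.860 × 0.017 = 0.1506 m/d (same in every zone)
Zone A: v = q/n = 0.1506/0.08 = 1.883 m/d → t_A = 164/1.883 = 87.11 d
Zone B: v = q/n = 0.1506/0.17 = 0.8860 m/d → t_B = 392/0.8860 = 442.4 d
Zone C: v = q/n = 0.1506/0.25 = 0.6025 m/d → t_C = 479/0.6025 = 795.0 d
Total t = 87.11 + 442.4 + 795.0 = 1325 d
   = 1325 / 365 = 3.63 yr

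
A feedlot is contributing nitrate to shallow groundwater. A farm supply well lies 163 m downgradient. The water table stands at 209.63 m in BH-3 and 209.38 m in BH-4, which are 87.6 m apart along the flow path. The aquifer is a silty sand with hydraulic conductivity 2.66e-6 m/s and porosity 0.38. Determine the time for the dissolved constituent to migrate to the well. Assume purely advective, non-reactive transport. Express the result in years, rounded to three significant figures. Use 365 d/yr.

259 years

Hydraulic gradient i = (209.63 − 209.38) / 87.6 = 0.25 / 87.6 = 0.002854
K = 2.66e-6 m/s × 86400 s/d = 0.2298 m/d
q = Ki = 0.2298 × 0.002854 = 6.559e-4 m/d
Seepage velocity v = q / n = 6.559e-4 / 0.38 = 0.001726 m/d
t = L / v = 163 / 0.001726 = 94440 d
   = 94440 / 365 = 259 yr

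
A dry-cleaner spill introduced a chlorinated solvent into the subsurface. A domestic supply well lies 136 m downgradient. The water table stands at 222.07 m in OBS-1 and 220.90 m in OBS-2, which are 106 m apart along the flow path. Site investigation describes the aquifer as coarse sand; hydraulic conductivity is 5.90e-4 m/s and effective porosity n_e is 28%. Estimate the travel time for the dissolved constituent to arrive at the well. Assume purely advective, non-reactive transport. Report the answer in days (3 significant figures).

67.7 days

Hydraulic gradient i = (222.07 − 220.90) / 106 = 1.17 / 106 = 0.01104
K = 5.90e-4 m/s × 86400 s/d = 50.98 m/d
Specific discharge q = 50.98 × 0.01104 = 0.5627 m/d
Seepage velocity v = q / n = 0.5627 / 0.28 = 2.009 m/d
t = L / v = 136 / 2.009 = 67.68 d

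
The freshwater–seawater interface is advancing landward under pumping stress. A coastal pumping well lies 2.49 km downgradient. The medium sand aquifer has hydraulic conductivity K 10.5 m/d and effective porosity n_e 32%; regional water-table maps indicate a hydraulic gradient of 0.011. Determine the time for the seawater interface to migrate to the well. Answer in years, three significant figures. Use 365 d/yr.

q = Ki = 10.5 × 0.011 = 0.1155 m/d
v_s = q/n_e = 0.1155/0.32 = 0.3609 m/d
L = 2.49 km = 2490 m
t = L / v = 2490 / 0.3609 = 6899 d
   = 6899 / 365 = 18.9 yr

18.9 years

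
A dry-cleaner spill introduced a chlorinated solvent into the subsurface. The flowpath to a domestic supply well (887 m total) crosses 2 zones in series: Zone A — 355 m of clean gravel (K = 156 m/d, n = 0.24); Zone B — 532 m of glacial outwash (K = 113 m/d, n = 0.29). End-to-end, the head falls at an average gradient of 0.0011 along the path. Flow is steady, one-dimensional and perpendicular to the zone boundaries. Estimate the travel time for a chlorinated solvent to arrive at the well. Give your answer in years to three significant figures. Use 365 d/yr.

4.70 years

Steady 1-D flow in series ⇒ the Darcy flux q is identical in every zone and the zone head losses add (resistances L/K in series).
Σ(L/K) = 355/156 + 532/113 = 2.276 + 4.708 = 6.984 d
K_eq = L_total / Σ(L/K) = 887 / 6.984 = 127.0 m/d
q = K_eq · i = 127.0 × 0.0011 = 0.1397 m/d (same in every zone)
Zone A: v = q/n = 0.1397/0.24 = 0.5821 m/d → t_A = 355/0.5821 = 609.8 d
Zone B: v = q/n = 0.1397/0.29 = 0.4818 m/d → t_B = 532/0.4818 = 1104 d
Total t = 609.8 + 1104 = 1714 d
   = 1714 / 365 = 4.70 yr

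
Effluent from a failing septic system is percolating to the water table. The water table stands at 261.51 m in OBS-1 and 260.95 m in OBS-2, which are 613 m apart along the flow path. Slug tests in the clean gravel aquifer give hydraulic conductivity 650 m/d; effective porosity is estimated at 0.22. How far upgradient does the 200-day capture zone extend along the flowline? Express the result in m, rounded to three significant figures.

540 m

Hydraulic gradient i = (261.51 − 260.95) / 613 = 0.56 / 613 = 9.135e-4
q = Ki = 650 × 9.135e-4 = 0.5938 m/d
Seepage velocity v = q / n = 0.5938 / 0.22 = 2.699 m/d
L = v × T = 2.699 × 200 = 539.8 m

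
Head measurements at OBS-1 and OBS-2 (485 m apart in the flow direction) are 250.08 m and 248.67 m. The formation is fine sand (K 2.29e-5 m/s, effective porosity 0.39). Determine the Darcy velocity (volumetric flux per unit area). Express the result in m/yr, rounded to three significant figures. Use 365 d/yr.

Hydraulic gradient i = (250.08 − 248.67) / 485 = 1.41 / 485 = 0.002907
K = 2.29e-5 m/s × 86400 s/d = 1.979 m/d
Specific discharge q = 1.979 × 0.002907 = 0.005752 m/d
   = 0.005752 × 365 = 2.10 m/yr

2.10 m/yr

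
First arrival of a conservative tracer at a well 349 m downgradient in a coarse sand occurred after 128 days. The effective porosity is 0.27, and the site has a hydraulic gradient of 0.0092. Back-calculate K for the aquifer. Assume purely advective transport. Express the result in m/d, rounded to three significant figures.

80.0 m/d

v = L / t = 349 / 128 = 2.727 m/d
K = v · n / i = 2.727 × 0.27 / 0.0092 = 80.0 m/d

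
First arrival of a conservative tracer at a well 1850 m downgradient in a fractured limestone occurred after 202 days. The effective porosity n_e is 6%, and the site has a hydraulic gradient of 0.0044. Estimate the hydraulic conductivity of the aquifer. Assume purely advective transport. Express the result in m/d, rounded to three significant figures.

125 m/d

v = L / t = 1850 / 202 = 9.158 m/d
K = v · n / i = 9.158 × 0.06 / 0.0044 = 125 m/d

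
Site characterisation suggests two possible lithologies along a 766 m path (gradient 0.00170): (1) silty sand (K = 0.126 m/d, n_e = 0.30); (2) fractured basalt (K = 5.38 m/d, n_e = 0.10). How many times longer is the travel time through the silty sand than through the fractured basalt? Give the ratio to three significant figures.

Unit 1 (silty sand): v = 0.126×0.0017/0.30 = 7.140e-4 m/d, t = 766/7.140e-4 = 1.073e6 d
Unit 2 (fractured basalt): v = 5.38×0.0017/0.10 = 0.09146 m/d, t = 766/0.09146 = 8375 d
t(silty sand) / t(fractured basalt) = 1.073e6/8375 = 128

128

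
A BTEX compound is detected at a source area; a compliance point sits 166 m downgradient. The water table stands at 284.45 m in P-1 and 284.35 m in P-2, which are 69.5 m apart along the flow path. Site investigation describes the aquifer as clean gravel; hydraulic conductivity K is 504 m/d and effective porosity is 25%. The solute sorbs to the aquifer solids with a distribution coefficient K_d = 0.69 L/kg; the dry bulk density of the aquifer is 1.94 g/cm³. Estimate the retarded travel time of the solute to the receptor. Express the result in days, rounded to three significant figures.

364 days

Hydraulic gradient i = (284.45 − 284.35) / 69.5 = 0.10 / 69.5 = 0.001439
Darcy flux q = K·i = 504 × 0.001439 = 0.7252 m/d
v_s = q/n_e = 0.7252/0.25 = 2.901 m/d
Retardation R = 1 + ρ_b·K_d/n = 1 + 1.94×0.69/0.25 = 6.354
Contaminant velocity v_c = v/R = 2.901/6.354 = 0.4565 m/d
t = L/v_c = 166/0.4565 = 363.6 d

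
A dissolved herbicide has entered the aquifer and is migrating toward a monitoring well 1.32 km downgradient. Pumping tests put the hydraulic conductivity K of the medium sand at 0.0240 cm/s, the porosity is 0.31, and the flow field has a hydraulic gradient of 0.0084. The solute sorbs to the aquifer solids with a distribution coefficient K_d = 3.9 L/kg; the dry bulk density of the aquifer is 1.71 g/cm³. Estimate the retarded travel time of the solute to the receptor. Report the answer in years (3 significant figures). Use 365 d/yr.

K = 0.0240 cm/s × 864 = 20.74 m/d
q = Ki = 20.74 × 0.0084 = 0.1742 m/d
Seepage velocity v = q / n = 0.1742 / 0.31 = 0.5619 m/d
Retardation R = 1 + ρ_b·K_d/n = 1 + 1.71×3.9/0.31 = 22.51
Contaminant velocity v_c = v/R = 0.5619/22.51 = 0.02496 m/d
L = 1.32 km = 1320 m
t = L/v_c = 1320/0.02496 = 52890 d
   = 52890/365 = 145 yr

145 years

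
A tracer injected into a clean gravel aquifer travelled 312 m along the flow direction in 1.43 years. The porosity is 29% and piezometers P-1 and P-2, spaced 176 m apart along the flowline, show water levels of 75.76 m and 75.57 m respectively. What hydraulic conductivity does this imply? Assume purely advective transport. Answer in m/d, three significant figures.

161 m/d

Hydraulic gradient i = (75.76 − 75.57) / 176 = 0.19 / 176 = 0.001080
t = 1.43 years = 521.9 d
v = L / t = 312 / 521.9 = 0.5978 m/d
K = v · n / i = 0.5978 × 0.29 / 0.001080 = 161 m/d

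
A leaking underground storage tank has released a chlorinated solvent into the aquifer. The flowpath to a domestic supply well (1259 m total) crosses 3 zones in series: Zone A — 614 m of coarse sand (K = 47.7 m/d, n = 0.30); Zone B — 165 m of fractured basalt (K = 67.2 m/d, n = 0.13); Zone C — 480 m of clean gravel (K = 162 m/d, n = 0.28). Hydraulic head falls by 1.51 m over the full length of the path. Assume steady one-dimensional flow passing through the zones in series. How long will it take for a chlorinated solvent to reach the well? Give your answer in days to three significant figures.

Continuity: the same q passes through each zone, so ΔH = q·Σ(L_j/K_j) — the zones act as resistances in series.
Σ(L/K) = 614/47.7 + 165/67.2 + 480/162 = 12.87 + 2.455 + 2.963 = 18.29 d
q = ΔH / Σ(L/K) = 1.51 / 18.29 = 0.08256 m/d (same in every zone)
Zone A: v = q/n = 0.08256/0.30 = 0.2752 m/d → t_A = 614/0.2752 = 2231 d
Zone B: v = q/n = 0.08256/0.13 = 0.6351 m/d → t_B = 165/0.6351 = 259.8 d
Zone C: v = q/n = 0.08256/0.28 = 0.2948 m/d → t_C = 480/0.2948 = 1628 d
Total t = 2231 + 259.8 + 1628 = 4119 d

4120 days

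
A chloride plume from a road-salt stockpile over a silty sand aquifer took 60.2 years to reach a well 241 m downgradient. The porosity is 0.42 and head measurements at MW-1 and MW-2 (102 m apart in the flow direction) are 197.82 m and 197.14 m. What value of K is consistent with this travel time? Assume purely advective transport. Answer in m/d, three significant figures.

Hydraulic gradient i = (197.82 − 197.14) / 102 = 0.68 / 102 = 0.006667
t = 60.2 years = 21970 d
v = L / t = 241 / 21970 = 0.01097 m/d
K = v · n / i = 0.01097 × 0.42 / 0.006667 = 0.691 m/d

0.691 m/d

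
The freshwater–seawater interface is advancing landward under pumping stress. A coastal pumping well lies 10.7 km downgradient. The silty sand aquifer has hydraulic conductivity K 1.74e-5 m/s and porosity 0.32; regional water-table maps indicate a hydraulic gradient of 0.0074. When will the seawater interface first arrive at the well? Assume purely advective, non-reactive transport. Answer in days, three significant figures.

K = 1.74e-5 m/s × 86400 s/d = 1.503 m/d
Darcy flux q = K·i = 1.503 × 0.0074 = 0.01112 m/d
v_s = q/n_e = 0.01112/0.32 = 0.03477 m/d
L = 10.7 km = 10700 m
t = L / v = 10700 / 0.03477 = 307800 d

308000 days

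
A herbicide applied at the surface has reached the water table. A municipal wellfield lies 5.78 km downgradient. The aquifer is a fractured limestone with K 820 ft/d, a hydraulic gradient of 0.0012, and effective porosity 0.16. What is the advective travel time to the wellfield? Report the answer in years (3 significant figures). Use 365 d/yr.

K = 820 ft/d × 0.3048 = 249.9 m/d
Specific discharge q = 249.9 × 0.0012 = 0.2999 m/d
v_s = q/n_e = 0.2999/0.16 = 1.875 m/d
L = 5.78 km = 5780 m
t = L / v = 5780 / 1.875 = 3083 d
   = 3083 / 365 = 8.45 yr

8.45 years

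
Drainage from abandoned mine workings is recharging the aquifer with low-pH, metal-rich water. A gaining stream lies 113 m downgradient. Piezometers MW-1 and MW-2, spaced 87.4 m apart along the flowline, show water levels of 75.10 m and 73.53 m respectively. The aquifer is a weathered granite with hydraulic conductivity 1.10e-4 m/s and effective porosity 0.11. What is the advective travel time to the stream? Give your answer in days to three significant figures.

Hydraulic gradient i = (75.10 − 73.53) / 87.4 = 1.57 / 87.4 = 0.01796
K = 1.10e-4 m/s × 86400 s/d = 9.504 m/d
q = Ki = 9.504 × 0.01796 = 0.1707 m/d
v_s = q/n_e = 0.1707/0.11 = 1.552 m/d
t = L / v = 113 / 1.552 = 72.81 d

72.8 days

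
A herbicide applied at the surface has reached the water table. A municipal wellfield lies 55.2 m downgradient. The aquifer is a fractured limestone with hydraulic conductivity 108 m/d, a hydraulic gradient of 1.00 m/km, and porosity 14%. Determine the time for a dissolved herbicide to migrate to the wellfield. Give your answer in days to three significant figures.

Specific discharge q = 108 × 0.0010 = 0.1080 m/d
v_s = q/n_e = 0.1080/0.14 = 0.7714 m/d
t = L / v = 55.2 / 0.7714 = 71.56 d

71.6 days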